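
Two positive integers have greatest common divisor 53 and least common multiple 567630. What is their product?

30084390

For any two positive integers, gcd × lcm = product = 53 × 567630 = 30084390.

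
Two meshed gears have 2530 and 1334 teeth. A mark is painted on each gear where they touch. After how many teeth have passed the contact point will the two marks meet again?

We need the least common multiple of the intervals.
2530 = 2 × 5 × 11 × 23
1334 = 2 × 23 × 29
LCM(2530, 1334) = 2 × 5 × 11 × 23 × 29 = 73370.

73370 teeth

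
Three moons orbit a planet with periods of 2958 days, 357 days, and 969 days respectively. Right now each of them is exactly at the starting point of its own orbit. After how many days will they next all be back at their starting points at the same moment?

393414 days

The first simultaneous occurrence is after LCM of the individual periods.
2958 = 2 × 3 × 17 × 29
357 = 3 × 7 × 17
969 = 3 × 17 × 19
LCM(2958, 357, 969) = 2 × 3 × 7 × 17 × 19 × 29 = 393414.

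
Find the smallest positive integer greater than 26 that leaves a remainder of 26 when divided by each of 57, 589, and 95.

N − 26 must be a common multiple of 57, 589, and 95.
57 = 3 × 19
589 = 19 × 31
95 = 5 × 19
LCM(57, 589, 95) = 3 × 5 × 19 × 31 = 8835.
Smallest N > 26 is LCM + 26 = 8835 + 26 = 8861.

8861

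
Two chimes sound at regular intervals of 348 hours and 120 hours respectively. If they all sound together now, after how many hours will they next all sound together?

The first simultaneous occurrence is after LCM of the individual periods.
348 = 2^2 × 3 × 29
120 = 2^3 × 3 × 5
LCM(348, 120) = 2^3 × 3 × 5 × 29 = 3480.

3480 hours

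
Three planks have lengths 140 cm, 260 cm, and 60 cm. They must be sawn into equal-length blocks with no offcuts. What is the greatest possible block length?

This is the greatest common divisor of 140, 260, and 60.
140 = 2^2 × 5 × 7
260 = 2^2 × 5 × 13
60 = 2^2 × 3 × 5
gcd(140, 260, 60) = 2^2 × 5 = 20.

20 cm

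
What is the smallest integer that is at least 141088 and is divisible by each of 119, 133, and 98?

The integer must be a common multiple of 119, 133, and 98, so a multiple of their LCM.
119 = 7 × 17
133 = 7 × 19
98 = 2 × 7^2
LCM(119, 133, 98) = 2 × 7^2 × 17 × 19 = 31654.
Smallest multiple of 31654 that is ≥ 141088: ⌈141088/31654⌉ × 31654 = 5 × 31654 = 158270.

158270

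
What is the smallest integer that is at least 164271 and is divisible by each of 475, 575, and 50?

The integer must be a common multiple of 475, 575, and 50, so a multiple of their LCM.
475 = 5^2 × 19
575 = 5^2 × 23
50 = 2 × 5^2
LCM(475, 575, 50) = 2 × 5^2 × 19 × 23 = 21850.
Smallest multiple of 21850 that is ≥ 164271: ⌈164271/21850⌉ × 21850 = 8 × 21850 = 174800.

174800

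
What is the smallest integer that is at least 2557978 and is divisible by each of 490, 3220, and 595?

The integer must be a common multiple of 490, 3220, and 595, so a multiple of their LCM.
490 = 2 × 5 × 7^2
3220 = 2^2 × 5 × 7 × 23
595 = 5 × 7 × 17
LCM(490, 3220, 595) = 2^2 × 5 × 7^2 × 17 × 23 = 383180.
Smallest multiple of 383180 that is ≥ 2557978: ⌈2557978/383180⌉ × 383180 = 7 × 383180 = 2682260.

2682260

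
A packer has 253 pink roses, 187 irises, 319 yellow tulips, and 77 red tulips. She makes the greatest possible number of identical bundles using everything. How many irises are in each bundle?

17

Number of bundles = gcd(253, 187, 319, 77).
253 = 11 × 23
187 = 11 × 17
319 = 11 × 29
77 = 7 × 11
gcd(253, 187, 319, 77) = 11.
irises per bundle = 187 / 11 = 17.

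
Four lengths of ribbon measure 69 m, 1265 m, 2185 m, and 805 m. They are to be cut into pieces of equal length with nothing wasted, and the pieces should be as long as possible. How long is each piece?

23 m

The greatest length dividing all of 69, 1265, 2185, and 805 is their gcd.
69 = 3 × 23
1265 = 5 × 11 × 23
2185 = 5 × 19 × 23
805 = 5 × 7 × 23
gcd(69, 1265, 2185, 805) = 23.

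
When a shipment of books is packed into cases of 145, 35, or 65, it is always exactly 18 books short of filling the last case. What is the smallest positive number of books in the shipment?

Being 18 short of a full case of size k means N ≡ −18 (mod k), i.e. N + 18 is a multiple of each size.
145 = 5 × 29
35 = 5 × 7
65 = 5 × 13
LCM(145, 35, 65) = 5 × 7 × 13 × 29 = 13195.
Smallest positive N is 13195 − 18 = 13177.

13177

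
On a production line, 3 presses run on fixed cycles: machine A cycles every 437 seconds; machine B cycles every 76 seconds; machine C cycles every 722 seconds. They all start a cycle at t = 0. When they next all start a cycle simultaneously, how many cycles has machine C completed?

46 cycles

The first common completion time is the LCM of the periods.
437 = 19 × 23
76 = 2^2 × 19
722 = 2 × 19^2
LCM(437, 76, 722) = 2^2 × 19^2 × 23 = 33212.
Cycles for period 722: 33212 / 722 = 46.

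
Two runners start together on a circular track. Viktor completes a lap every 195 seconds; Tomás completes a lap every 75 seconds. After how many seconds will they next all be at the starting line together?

975 seconds

They coincide at every common multiple of the periods; the first is the LCM.
195 = 3 × 5 × 13
75 = 3 × 5^2
LCM(195, 75) = 3 × 5^2 × 13 = 975.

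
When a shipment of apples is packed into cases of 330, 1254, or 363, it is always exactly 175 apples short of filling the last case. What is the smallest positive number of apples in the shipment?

Being 175 short of a full case of size k means N ≡ −175 (mod k), i.e. N + 175 is a multiple of each size.
330 = 2 × 3 × 5 × 11
1254 = 2 × 3 × 11 × 19
363 = 3 × 11^2
LCM(330, 1254, 363) = 2 × 3 × 5 × 11^2 × 19 = 68970.
Smallest positive N is 68970 − 175 = 68795.

68795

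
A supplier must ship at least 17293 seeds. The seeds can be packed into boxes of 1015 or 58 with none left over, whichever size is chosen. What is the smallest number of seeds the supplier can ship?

The number of seeds must be a common multiple of 1015 and 58, so a multiple of their LCM.
1015 = 5 × 7 × 29
58 = 2 × 29
LCM(1015, 58) = 2 × 5 × 7 × 29 = 2030.
Smallest multiple of 2030 that is ≥ 17293: ⌈17293/2030⌉ × 2030 = 9 × 2030 = 18270.

18270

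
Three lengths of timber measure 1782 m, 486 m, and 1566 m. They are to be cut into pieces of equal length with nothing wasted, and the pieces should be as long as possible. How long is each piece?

54 m

The greatest length dividing all of 1782, 486, and 1566 is their gcd.
1782 = 2 × 3^4 × 11
486 = 2 × 3^5
1566 = 2 × 3^3 × 29
gcd(1782, 486, 1566) = 2 × 3^3 = 54.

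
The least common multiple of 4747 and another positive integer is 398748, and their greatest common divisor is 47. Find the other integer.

gcd × lcm = product of the two integers, so the other integer is (47 × 398748) / 4747 = 3948.

3948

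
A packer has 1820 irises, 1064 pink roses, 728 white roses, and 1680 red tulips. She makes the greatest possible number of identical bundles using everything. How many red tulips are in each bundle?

Number of bundles = gcd(1820, 1064, 728, 1680).
1820 = 2^2 × 5 × 7 × 13
1064 = 2^3 × 7 × 19
728 = 2^3 × 7 × 13
1680 = 2^4 × 3 × 5 × 7
gcd(1820, 1064, 728, 1680) = 2^2 × 7 = 28.
red tulips per bundle = 1680 / 28 = 60.

60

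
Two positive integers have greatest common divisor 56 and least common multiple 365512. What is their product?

20468672

For any two positive integers, gcd × lcm = product = 56 × 365512 = 20468672.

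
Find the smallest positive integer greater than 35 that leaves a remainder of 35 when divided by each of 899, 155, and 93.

13520

N − 35 must be a common multiple of 899, 155, and 93.
899 = 29 × 31
155 = 5 × 31
93 = 3 × 31
LCM(899, 155, 93) = 3 × 5 × 29 × 31 = 13485.
Smallest N > 35 is LCM + 35 = 13485 + 35 = 13520.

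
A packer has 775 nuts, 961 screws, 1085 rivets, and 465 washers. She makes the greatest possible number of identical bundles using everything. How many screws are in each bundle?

31

Number of bundles = gcd(775, 961, 1085, 465).
775 = 5^2 × 31
961 = 31^2
1085 = 5 × 7 × 31
465 = 3 × 5 × 31
gcd(775, 961, 1085, 465) = 31.
screws per bundle = 961 / 31 = 31.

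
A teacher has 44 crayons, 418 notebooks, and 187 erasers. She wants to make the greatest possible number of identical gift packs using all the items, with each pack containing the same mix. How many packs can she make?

11 packs

The pack count must divide each quantity, so the greatest is gcd(44, 418, 187).
44 = 2^2 × 11
418 = 2 × 11 × 19
187 = 11 × 17
gcd(44, 418, 187) = 11.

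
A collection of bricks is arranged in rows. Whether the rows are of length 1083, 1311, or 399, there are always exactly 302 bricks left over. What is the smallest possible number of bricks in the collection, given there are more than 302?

174665

N − 302 must be a common multiple of 1083, 1311, and 399.
1083 = 3 × 19^2
1311 = 3 × 19 × 23
399 = 3 × 7 × 19
LCM(1083, 1311, 399) = 3 × 7 × 19^2 × 23 = 174363.
Smallest N > 302 is LCM + 302 = 174363 + 302 = 174665.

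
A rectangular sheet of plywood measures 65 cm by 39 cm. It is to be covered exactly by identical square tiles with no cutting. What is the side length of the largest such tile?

13 cm

By the Euclidean algorithm:
65 = 1 × 39 + 26
39 = 1 × 26 + 13
26 = 2 × 13 + 0
gcd(65, 39) = 13.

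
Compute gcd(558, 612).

18

558 = 2 × 3^2 × 31
612 = 2^2 × 3^2 × 17
gcd(558, 612) = 2 × 3^2 = 18.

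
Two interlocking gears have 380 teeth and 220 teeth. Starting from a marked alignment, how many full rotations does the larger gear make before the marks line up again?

11 rotations

All finish a whole number of cycles simultaneously at t = LCM of the periods.
380 = 2^2 × 5 × 19
220 = 2^2 × 5 × 11
LCM(380, 220) = 2^2 × 5 × 11 × 19 = 4180.
Rotations for period 380: 4180 / 380 = 11.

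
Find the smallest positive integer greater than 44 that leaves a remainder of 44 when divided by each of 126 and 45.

N − 44 must be a common multiple of 126 and 45.
126 = 2 × 3^2 × 7
45 = 3^2 × 5
LCM(126, 45) = 2 × 3^2 × 5 × 7 = 630.
Smallest N > 44 is LCM + 44 = 630 + 44 = 674.

674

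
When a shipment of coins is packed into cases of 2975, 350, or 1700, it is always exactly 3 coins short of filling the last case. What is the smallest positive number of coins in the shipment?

Being 3 short of a full case of size k means N ≡ −3 (mod k), i.e. N + 3 is a multiple of each size.
2975 = 5^2 × 7 × 17
350 = 2 × 5^2 × 7
1700 = 2^2 × 5^2 × 17
LCM(2975, 350, 1700) = 2^2 × 5^2 × 7 × 17 = 11900.
Smallest positive N is 11900 − 3 = 11897.

11897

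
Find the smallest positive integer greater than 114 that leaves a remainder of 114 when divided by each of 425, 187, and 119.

32839

N − 114 must be a common multiple of 425, 187, and 119.
425 = 5^2 × 17
187 = 11 × 17
119 = 7 × 17
LCM(425, 187, 119) = 5^2 × 7 × 11 × 17 = 32725.
Smallest N > 114 is LCM + 114 = 32725 + 114 = 32839.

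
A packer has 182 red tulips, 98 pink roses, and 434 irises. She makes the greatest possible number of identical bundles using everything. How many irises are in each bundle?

31

Number of bundles = gcd(182, 98, 434).
182 = 2 × 7 × 13
98 = 2 × 7^2
434 = 2 × 7 × 31
gcd(182, 98, 434) = 2 × 7 = 14.
irises per bundle = 434 / 14 = 31.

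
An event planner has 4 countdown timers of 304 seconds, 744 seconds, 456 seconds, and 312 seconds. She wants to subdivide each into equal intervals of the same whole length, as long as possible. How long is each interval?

The interval must divide each timer length; the longest such is the gcd.
304 = 2^4 × 19
744 = 2^3 × 3 × 31
456 = 2^3 × 3 × 19
312 = 2^3 × 3 × 13
gcd(304, 744, 456, 312) = 2^3 = 8.

8 seconds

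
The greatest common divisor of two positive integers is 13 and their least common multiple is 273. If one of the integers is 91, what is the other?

39

For two integers, gcd × lcm = product, so the other is (13 × 273) / 91 = 3549 / 91 = 39.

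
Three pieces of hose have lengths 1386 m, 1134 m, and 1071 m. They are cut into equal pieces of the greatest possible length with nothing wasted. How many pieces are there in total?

57

Piece length = gcd(1386, 1134, 1071).
1386 = 2 × 3^2 × 7 × 11
1134 = 2 × 3^4 × 7
1071 = 3^2 × 7 × 17
gcd(1386, 1134, 1071) = 3^2 × 7 = 63.
Total pieces = 1386/63 + 1134/63 + 1071/63 = 22 + 18 + 17 = 57.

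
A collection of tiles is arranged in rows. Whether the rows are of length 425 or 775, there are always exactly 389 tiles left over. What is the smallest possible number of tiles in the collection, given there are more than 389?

N − 389 must be a common multiple of 425 and 775.
425 = 5^2 × 17
775 = 5^2 × 31
LCM(425, 775) = 5^2 × 17 × 31 = 13175.
Smallest N > 389 is LCM + 389 = 13175 + 389 = 13564.

13564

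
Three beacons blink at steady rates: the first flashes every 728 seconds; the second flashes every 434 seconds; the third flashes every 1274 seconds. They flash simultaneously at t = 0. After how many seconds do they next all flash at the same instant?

We need the least common multiple of the intervals.
728 = 2^3 × 7 × 13
434 = 2 × 7 × 31
1274 = 2 × 7^2 × 13
LCM(728, 434, 1274) = 2^3 × 7^2 × 13 × 31 = 157976.

157976 seconds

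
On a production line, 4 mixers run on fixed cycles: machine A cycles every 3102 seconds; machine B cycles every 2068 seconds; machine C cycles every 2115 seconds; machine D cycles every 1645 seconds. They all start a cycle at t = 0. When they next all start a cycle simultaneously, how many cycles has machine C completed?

308 cycles

They are all back at their starting positions together after one LCM of the periods.
3102 = 2 × 3 × 11 × 47
2068 = 2^2 × 11 × 47
2115 = 3^2 × 5 × 47
1645 = 5 × 7 × 47
LCM(3102, 2068, 2115, 1645) = 2^2 × 3^2 × 5 × 7 × 11 × 47 = 651420.
Cycles for period 2115: 651420 / 2115 = 308.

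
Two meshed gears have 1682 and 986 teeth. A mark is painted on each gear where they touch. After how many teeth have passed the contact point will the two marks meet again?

We need the least common multiple of the intervals.
1682 = 2 × 29^2
986 = 2 × 17 × 29
LCM(1682, 986) = 2 × 17 × 29^2 = 28594.

28594 teeth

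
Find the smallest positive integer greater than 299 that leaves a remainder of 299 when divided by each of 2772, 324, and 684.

474311

N − 299 must be a common multiple of 2772, 324, and 684.
2772 = 2^2 × 3^2 × 7 × 11
324 = 2^2 × 3^4
684 = 2^2 × 3^2 × 19
LCM(2772, 324, 684) = 2^2 × 3^4 × 7 × 11 × 19 = 474012.
Smallest N > 299 is LCM + 299 = 474012 + 299 = 474311.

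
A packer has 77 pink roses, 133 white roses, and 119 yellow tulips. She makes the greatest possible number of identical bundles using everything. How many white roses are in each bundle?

Number of bundles = gcd(77, 133, 119).
77 = 7 × 11
133 = 7 × 19
119 = 7 × 17
gcd(77, 133, 119) = 7.
white roses per bundle = 133 / 7 = 19.

19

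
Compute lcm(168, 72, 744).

15624

168 = 2^3 × 3 × 7
72 = 2^3 × 3^2
744 = 2^3 × 3 × 31
LCM(168, 72, 744) = 2^3 × 3^2 × 7 × 31 = 15624.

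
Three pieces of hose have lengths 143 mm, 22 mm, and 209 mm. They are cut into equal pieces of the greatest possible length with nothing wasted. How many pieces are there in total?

Piece length = gcd(143, 22, 209).
143 = 11 × 13
22 = 2 × 11
209 = 11 × 19
gcd(143, 22, 209) = 11.
Total pieces = 143/11 + 22/11 + 209/11 = 13 + 2 + 19 = 34.

34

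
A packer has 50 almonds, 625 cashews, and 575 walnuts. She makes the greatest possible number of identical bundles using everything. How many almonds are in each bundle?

2

Number of bundles = gcd(50, 625, 575).
50 = 2 × 5^2
625 = 5^4
575 = 5^2 × 23
gcd(50, 625, 575) = 5^2 = 25.
almonds per bundle = 50 / 25 = 2.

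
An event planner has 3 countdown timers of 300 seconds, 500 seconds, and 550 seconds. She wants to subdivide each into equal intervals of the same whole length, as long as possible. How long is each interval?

The interval must divide each timer length; the longest such is the gcd.
300 = 2^2 × 3 × 5^2
500 = 2^2 × 5^3
550 = 2 × 5^2 × 11
gcd(300, 500, 550) = 2 × 5^2 = 50.

50 seconds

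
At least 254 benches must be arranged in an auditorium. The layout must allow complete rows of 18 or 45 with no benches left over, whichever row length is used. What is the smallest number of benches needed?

270

The number of benches must be a common multiple of 18 and 45, so a multiple of their LCM.
18 = 2 × 3^2
45 = 3^2 × 5
LCM(18, 45) = 2 × 3^2 × 5 = 90.
Smallest multiple of 90 that is ≥ 254: ⌈254/90⌉ × 90 = 3 × 90 = 270.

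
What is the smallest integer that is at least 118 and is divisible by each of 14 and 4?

The integer must be a common multiple of 14 and 4, so a multiple of their LCM.
14 = 2 × 7
4 = 2^2
LCM(14, 4) = 2^2 × 7 = 28.
Smallest multiple of 28 that is ≥ 118: ⌈118/28⌉ × 28 = 5 × 28 = 140.

140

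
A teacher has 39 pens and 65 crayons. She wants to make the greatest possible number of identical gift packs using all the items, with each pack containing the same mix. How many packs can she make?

The pack count must divide each quantity, so the greatest is gcd(39, 65).
39 = 3 × 13
65 = 5 × 13
gcd(39, 65) = 13.

13 packs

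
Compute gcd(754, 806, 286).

26

754 = 2 × 13 × 29
806 = 2 × 13 × 31
286 = 2 × 11 × 13
gcd(754, 806, 286) = 2 × 13 = 26.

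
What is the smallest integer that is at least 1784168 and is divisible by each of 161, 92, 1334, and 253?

The integer must be a common multiple of 161, 92, 1334, and 253, so a multiple of their LCM.
161 = 7 × 23
92 = 2^2 × 23
1334 = 2 × 23 × 29
253 = 11 × 23
LCM(161, 92, 1334, 253) = 2^2 × 7 × 11 × 23 × 29 = 205436.
Smallest multiple of 205436 that is ≥ 1784168: ⌈1784168/205436⌉ × 205436 = 9 × 205436 = 1848924.

1848924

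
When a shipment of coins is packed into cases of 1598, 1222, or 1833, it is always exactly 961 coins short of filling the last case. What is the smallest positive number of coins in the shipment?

Being 961 short of a full case of size k means N ≡ −961 (mod k), i.e. N + 961 is a multiple of each size.
1598 = 2 × 17 × 47
1222 = 2 × 13 × 47
1833 = 3 × 13 × 47
LCM(1598, 1222, 1833) = 2 × 3 × 13 × 17 × 47 = 62322.
Smallest positive N is 62322 − 961 = 61361.

61361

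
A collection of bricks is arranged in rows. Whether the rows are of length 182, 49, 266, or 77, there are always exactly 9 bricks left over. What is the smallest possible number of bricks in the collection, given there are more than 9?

266275

N − 9 must be a common multiple of 182, 49, 266, and 77.
182 = 2 × 7 × 13
49 = 7^2
266 = 2 × 7 × 19
77 = 7 × 11
LCM(182, 49, 266, 77) = 2 × 7^2 × 11 × 13 × 19 = 266266.
Smallest N > 9 is LCM + 9 = 266266 + 9 = 266275.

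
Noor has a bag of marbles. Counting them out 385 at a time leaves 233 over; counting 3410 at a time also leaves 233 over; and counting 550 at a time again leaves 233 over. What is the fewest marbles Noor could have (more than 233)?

N − 233 must be a common multiple of 385, 3410, and 550.
385 = 5 × 7 × 11
3410 = 2 × 5 × 11 × 31
550 = 2 × 5^2 × 11
LCM(385, 3410, 550) = 2 × 5^2 × 7 × 11 × 31 = 119350.
Smallest N > 233 is LCM + 233 = 119350 + 233 = 119583.

119583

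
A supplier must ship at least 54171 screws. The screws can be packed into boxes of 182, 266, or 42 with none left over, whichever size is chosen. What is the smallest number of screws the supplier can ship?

The number of screws must be a common multiple of 182, 266, and 42, so a multiple of their LCM.
182 = 2 × 7 × 13
266 = 2 × 7 × 19
42 = 2 × 3 × 7
LCM(182, 266, 42) = 2 × 3 × 7 × 13 × 19 = 10374.
Smallest multiple of 10374 that is ≥ 54171: ⌈54171/10374⌉ × 10374 = 6 × 10374 = 62244.

62244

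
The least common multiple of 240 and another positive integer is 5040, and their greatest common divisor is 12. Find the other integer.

gcd × lcm = product of the two integers, so the other integer is (12 × 5040) / 240 = 252.

252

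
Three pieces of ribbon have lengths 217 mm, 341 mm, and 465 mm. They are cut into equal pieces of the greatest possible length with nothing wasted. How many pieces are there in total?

Piece length = gcd(217, 341, 465).
217 = 7 × 31
341 = 11 × 31
465 = 3 × 5 × 31
gcd(217, 341, 465) = 31.
Total pieces = 217/31 + 341/31 + 465/31 = 7 + 11 + 15 = 33.

33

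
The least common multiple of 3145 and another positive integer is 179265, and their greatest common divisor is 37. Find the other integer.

gcd × lcm = product of the two integers, so the other integer is (37 × 179265) / 3145 = 2109.

2109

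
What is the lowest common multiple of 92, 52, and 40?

11960

92 = 2^2 × 23
52 = 2^2 × 13
40 = 2^3 × 5
LCM(92, 52, 40) = 2^3 × 5 × 13 × 23 = 11960.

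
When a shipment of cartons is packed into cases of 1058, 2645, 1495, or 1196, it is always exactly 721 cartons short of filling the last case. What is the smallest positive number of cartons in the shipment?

136819

Being 721 short of a full case of size k means N ≡ −721 (mod k), i.e. N + 721 is a multiple of each size.
1058 = 2 × 23^2
2645 = 5 × 23^2
1495 = 5 × 13 × 23
1196 = 2^2 × 13 × 23
LCM(1058, 2645, 1495, 1196) = 2^2 × 5 × 13 × 23^2 = 137540.
Smallest positive N is 137540 − 721 = 136819.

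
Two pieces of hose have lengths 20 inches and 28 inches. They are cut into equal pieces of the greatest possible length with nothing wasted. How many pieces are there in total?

12

Piece length = gcd(20, 28).
20 = 2^2 × 5
28 = 2^2 × 7
gcd(20, 28) = 2^2 = 4.
Total pieces = 20/4 + 28/4 = 5 + 7 = 12.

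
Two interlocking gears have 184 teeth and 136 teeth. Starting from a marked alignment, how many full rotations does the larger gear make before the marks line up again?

17 rotations

They are all back at their starting positions together after one LCM of the periods.
184 = 2^3 × 23
136 = 2^3 × 17
LCM(184, 136) = 2^3 × 17 × 23 = 3128.
Rotations for period 184: 3128 / 184 = 17.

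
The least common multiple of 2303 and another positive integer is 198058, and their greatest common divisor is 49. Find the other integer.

gcd × lcm = product of the two integers, so the other integer is (49 × 198058) / 2303 = 4214.

4214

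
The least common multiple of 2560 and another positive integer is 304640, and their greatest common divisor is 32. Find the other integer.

3808

gcd × lcm = product of the two integers, so the other integer is (32 × 304640) / 2560 = 3808.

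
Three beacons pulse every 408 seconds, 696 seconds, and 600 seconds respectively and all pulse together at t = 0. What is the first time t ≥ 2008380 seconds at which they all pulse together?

Joint pulses occur at multiples of LCM(408, 696, 600).
408 = 2^3 × 3 × 17
696 = 2^3 × 3 × 29
600 = 2^3 × 3 × 5^2
LCM(408, 696, 600) = 2^3 × 3 × 5^2 × 17 × 29 = 295800.
Smallest multiple of 295800 that is ≥ 2008380: ⌈2008380/295800⌉ × 295800 = 7 × 295800 = 2070600.

2070600 seconds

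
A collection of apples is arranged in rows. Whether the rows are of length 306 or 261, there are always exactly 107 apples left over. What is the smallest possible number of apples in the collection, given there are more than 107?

N − 107 must be a common multiple of 306 and 261.
306 = 2 × 3^2 × 17
261 = 3^2 × 29
LCM(306, 261) = 2 × 3^2 × 17 × 29 = 8874.
Smallest N > 107 is LCM + 107 = 8874 + 107 = 8981.

8981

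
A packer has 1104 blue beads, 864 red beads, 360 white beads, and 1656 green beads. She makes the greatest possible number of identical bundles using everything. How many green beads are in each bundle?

Number of bundles = gcd(1104, 864, 360, 1656).
1104 = 2^4 × 3 × 23
864 = 2^5 × 3^3
360 = 2^3 × 3^2 × 5
1656 = 2^3 × 3^2 × 23
gcd(1104, 864, 360, 1656) = 2^3 × 3 = 24.
green beads per bundle = 1656 / 24 = 69.

69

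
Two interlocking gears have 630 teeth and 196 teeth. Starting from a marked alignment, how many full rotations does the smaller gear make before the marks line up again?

45 rotations

All finish a whole number of cycles simultaneously at t = LCM of the periods.
630 = 2 × 3^2 × 5 × 7
196 = 2^2 × 7^2
LCM(630, 196) = 2^2 × 3^2 × 5 × 7^2 = 8820.
Rotations for period 196: 8820 / 196 = 45.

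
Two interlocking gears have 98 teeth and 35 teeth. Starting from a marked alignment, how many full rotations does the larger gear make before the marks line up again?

All finish a whole number of cycles simultaneously at t = LCM of the periods.
98 = 2 × 7^2
35 = 5 × 7
LCM(98, 35) = 2 × 5 × 7^2 = 490.
Rotations for period 98: 490 / 98 = 5.

5 rotations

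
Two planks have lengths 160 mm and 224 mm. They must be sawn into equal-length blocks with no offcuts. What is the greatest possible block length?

32 mm

The block length must divide every plank, so the greatest is gcd(160, 224).
160 = 2^5 × 5
224 = 2^5 × 7
gcd(160, 224) = 2^5 = 32.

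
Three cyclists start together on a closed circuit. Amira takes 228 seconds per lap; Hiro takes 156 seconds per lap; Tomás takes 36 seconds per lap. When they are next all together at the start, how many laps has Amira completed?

39 laps

They are all back at their starting positions together after one LCM of the periods.
228 = 2^2 × 3 × 19
156 = 2^2 × 3 × 13
36 = 2^2 × 3^2
LCM(228, 156, 36) = 2^2 × 3^2 × 13 × 19 = 8892.
Laps for period 228: 8892 / 228 = 39.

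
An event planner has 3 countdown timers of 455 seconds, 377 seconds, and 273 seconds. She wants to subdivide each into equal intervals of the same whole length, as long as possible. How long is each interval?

13 seconds

The interval must divide each timer length; the longest such is the gcd.
455 = 5 × 7 × 13
377 = 13 × 29
273 = 3 × 7 × 13
gcd(455, 377, 273) = 13.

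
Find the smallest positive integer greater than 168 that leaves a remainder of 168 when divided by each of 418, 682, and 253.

N − 168 must be a common multiple of 418, 682, and 253.
418 = 2 × 11 × 19
682 = 2 × 11 × 31
253 = 11 × 23
LCM(418, 682, 253) = 2 × 11 × 19 × 23 × 31 = 298034.
Smallest N > 168 is LCM + 168 = 298034 + 168 = 298202.

298202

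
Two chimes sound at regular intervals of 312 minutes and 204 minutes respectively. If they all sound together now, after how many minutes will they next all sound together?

We need the least common multiple of the intervals.
312 = 2^3 × 3 × 13
204 = 2^2 × 3 × 17
LCM(312, 204) = 2^3 × 3 × 13 × 17 = 5304.

5304 minutes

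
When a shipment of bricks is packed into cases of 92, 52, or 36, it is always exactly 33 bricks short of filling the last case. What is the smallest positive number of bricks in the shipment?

Being 33 short of a full case of size k means N ≡ −33 (mod k), i.e. N + 33 is a multiple of each size.
92 = 2^2 × 23
52 = 2^2 × 13
36 = 2^2 × 3^2
LCM(92, 52, 36) = 2^2 × 3^2 × 13 × 23 = 10764.
Smallest positive N is 10764 − 33 = 10731.

10731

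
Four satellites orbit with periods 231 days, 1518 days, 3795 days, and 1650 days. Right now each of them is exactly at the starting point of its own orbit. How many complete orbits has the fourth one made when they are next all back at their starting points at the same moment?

161 orbits

The first common completion time is the LCM of the periods.
231 = 3 × 7 × 11
1518 = 2 × 3 × 11 × 23
3795 = 3 × 5 × 11 × 23
1650 = 2 × 3 × 5^2 × 11
LCM(231, 1518, 3795, 1650) = 2 × 3 × 5^2 × 7 × 11 × 23 = 265650.
Orbits for period 1650: 265650 / 1650 = 161.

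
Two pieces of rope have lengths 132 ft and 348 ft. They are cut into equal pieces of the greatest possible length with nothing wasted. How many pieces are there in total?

Piece length = gcd(132, 348).
132 = 2^2 × 3 × 11
348 = 2^2 × 3 × 29
gcd(132, 348) = 2^2 × 3 = 12.
Total pieces = 132/12 + 348/12 = 11 + 29 = 40.

40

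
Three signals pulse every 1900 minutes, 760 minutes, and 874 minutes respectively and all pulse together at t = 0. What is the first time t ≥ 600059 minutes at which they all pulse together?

Joint pulses occur at multiples of LCM(1900, 760, 874).
1900 = 2^2 × 5^2 × 19
760 = 2^3 × 5 × 19
874 = 2 × 19 × 23
LCM(1900, 760, 874) = 2^3 × 5^2 × 19 × 23 = 87400.
Smallest multiple of 87400 that is ≥ 600059: ⌈600059/87400⌉ × 87400 = 7 × 87400 = 611800.

611800 minutes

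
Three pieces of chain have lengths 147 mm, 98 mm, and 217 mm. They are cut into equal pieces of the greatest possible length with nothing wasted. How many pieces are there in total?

66

Piece length = gcd(147, 98, 217).
147 = 3 × 7^2
98 = 2 × 7^2
217 = 7 × 31
gcd(147, 98, 217) = 7.
Total pieces = 147/7 + 98/7 + 217/7 = 21 + 14 + 31 = 66.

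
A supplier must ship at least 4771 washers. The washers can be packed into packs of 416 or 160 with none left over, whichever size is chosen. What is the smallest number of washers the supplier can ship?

The number of washers must be a common multiple of 416 and 160, so a multiple of their LCM.
416 = 2^5 × 13
160 = 2^5 × 5
LCM(416, 160) = 2^5 × 5 × 13 = 2080.
Smallest multiple of 2080 that is ≥ 4771: ⌈4771/2080⌉ × 2080 = 3 × 2080 = 6240.

6240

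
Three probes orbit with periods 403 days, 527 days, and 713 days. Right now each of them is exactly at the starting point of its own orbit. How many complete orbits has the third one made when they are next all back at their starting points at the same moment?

All finish a whole number of cycles simultaneously at t = LCM of the periods.
403 = 13 × 31
527 = 17 × 31
713 = 23 × 31
LCM(403, 527, 713) = 13 × 17 × 23 × 31 = 157573.
Orbits for period 713: 157573 / 713 = 221.

221 orbits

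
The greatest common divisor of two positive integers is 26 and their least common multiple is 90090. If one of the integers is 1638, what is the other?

1430

For two integers, gcd × lcm = product, so the other is (26 × 90090) / 1638 = 2342340 / 1638 = 1430.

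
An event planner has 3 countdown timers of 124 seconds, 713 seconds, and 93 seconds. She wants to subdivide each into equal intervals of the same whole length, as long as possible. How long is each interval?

The interval must divide each timer length; the longest such is the gcd.
124 = 2^2 × 31
713 = 23 × 31
93 = 3 × 31
gcd(124, 713, 93) = 31.

31 seconds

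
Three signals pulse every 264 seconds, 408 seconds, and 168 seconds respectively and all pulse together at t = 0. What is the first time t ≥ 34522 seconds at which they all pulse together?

62832 seconds

Joint pulses occur at multiples of LCM(264, 408, 168).
264 = 2^3 × 3 × 11
408 = 2^3 × 3 × 17
168 = 2^3 × 3 × 7
LCM(264, 408, 168) = 2^3 × 3 × 7 × 11 × 17 = 31416.
Smallest multiple of 31416 that is ≥ 34522: ⌈34522/31416⌉ × 31416 = 2 × 31416 = 62832.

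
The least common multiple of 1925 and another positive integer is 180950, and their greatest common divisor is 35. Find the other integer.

3290

gcd × lcm = product of the two integers, so the other integer is (35 × 180950) / 1925 = 3290.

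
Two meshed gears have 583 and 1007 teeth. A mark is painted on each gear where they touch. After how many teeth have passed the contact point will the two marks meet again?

11077 teeth

They coincide at every common multiple of the periods; the first is the LCM.
583 = 11 × 53
1007 = 19 × 53
LCM(583, 1007) = 11 × 19 × 53 = 11077.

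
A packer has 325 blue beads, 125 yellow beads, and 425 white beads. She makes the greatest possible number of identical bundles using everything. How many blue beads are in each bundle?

13

Number of bundles = gcd(325, 125, 425).
325 = 5^2 × 13
125 = 5^3
425 = 5^2 × 17
gcd(325, 125, 425) = 5^2 = 25.
blue beads per bundle = 325 / 25 = 13.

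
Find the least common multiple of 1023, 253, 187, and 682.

1023 = 3 × 11 × 31
253 = 11 × 23
187 = 11 × 17
682 = 2 × 11 × 31
LCM(1023, 253, 187, 682) = 2 × 3 × 11 × 17 × 23 × 31 = 799986.

799986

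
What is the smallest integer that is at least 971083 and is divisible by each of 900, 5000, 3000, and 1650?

990000

The integer must be a common multiple of 900, 5000, 3000, and 1650, so a multiple of their LCM.
900 = 2^2 × 3^2 × 5^2
5000 = 2^3 × 5^4
3000 = 2^3 × 3 × 5^3
1650 = 2 × 3 × 5^2 × 11
LCM(900, 5000, 3000, 1650) = 2^3 × 3^2 × 5^4 × 11 = 495000.
Smallest multiple of 495000 that is ≥ 971083: ⌈971083/495000⌉ × 495000 = 2 × 495000 = 990000.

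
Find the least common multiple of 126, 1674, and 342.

222642

126 = 2 × 3^2 × 7
1674 = 2 × 3^3 × 31
342 = 2 × 3^2 × 19
LCM(126, 1674, 342) = 2 × 3^3 × 7 × 19 × 31 = 222642.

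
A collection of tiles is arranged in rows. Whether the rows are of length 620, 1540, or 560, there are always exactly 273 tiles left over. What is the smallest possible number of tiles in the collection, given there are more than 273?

N − 273 must be a common multiple of 620, 1540, and 560.
620 = 2^2 × 5 × 31
1540 = 2^2 × 5 × 7 × 11
560 = 2^4 × 5 × 7
LCM(620, 1540, 560) = 2^4 × 5 × 7 × 11 × 31 = 190960.
Smallest N > 273 is LCM + 273 = 190960 + 273 = 191233.

191233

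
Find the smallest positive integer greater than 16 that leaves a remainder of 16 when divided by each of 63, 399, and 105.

N − 16 must be a common multiple of 63, 399, and 105.
63 = 3^2 × 7
399 = 3 × 7 × 19
105 = 3 × 5 × 7
LCM(63, 399, 105) = 3^2 × 5 × 7 × 19 = 5985.
Smallest N > 16 is LCM + 16 = 5985 + 16 = 6001.

6001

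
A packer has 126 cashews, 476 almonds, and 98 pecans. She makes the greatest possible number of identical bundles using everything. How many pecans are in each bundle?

Number of bundles = gcd(126, 476, 98).
126 = 2 × 3^2 × 7
476 = 2^2 × 7 × 17
98 = 2 × 7^2
gcd(126, 476, 98) = 2 × 7 = 14.
pecans per bundle = 98 / 14 = 7.

7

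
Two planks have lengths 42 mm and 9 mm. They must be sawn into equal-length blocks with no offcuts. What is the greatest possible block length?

3 mm

By the Euclidean algorithm:
42 = 4 × 9 + 6
9 = 1 × 6 + 3
6 = 2 × 3 + 0
gcd(42, 9) = 3.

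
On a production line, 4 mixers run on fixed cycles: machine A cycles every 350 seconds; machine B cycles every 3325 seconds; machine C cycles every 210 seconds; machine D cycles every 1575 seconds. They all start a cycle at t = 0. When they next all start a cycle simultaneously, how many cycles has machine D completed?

All finish a whole number of cycles simultaneously at t = LCM of the periods.
350 = 2 × 5^2 × 7
3325 = 5^2 × 7 × 19
210 = 2 × 3 × 5 × 7
1575 = 3^2 × 5^2 × 7
LCM(350, 3325, 210, 1575) = 2 × 3^2 × 5^2 × 7 × 19 = 59850.
Cycles for period 1575: 59850 / 1575 = 38.

38 cycles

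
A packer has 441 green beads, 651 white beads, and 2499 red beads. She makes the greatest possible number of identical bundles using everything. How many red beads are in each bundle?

Number of bundles = gcd(441, 651, 2499).
441 = 3^2 × 7^2
651 = 3 × 7 × 31
2499 = 3 × 7^2 × 17
gcd(441, 651, 2499) = 3 × 7 = 21.
red beads per bundle = 2499 / 21 = 119.

119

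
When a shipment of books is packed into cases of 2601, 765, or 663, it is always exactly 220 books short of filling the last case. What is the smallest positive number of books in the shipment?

168845

Being 220 short of a full case of size k means N ≡ −220 (mod k), i.e. N + 220 is a multiple of each size.
2601 = 3^2 × 17^2
765 = 3^2 × 5 × 17
663 = 3 × 13 × 17
LCM(2601, 765, 663) = 3^2 × 5 × 13 × 17^2 = 169065.
Smallest positive N is 169065 − 220 = 168845.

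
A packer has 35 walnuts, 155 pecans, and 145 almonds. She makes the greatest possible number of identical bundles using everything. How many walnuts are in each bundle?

Number of bundles = gcd(35, 155, 145).
35 = 5 × 7
155 = 5 × 31
145 = 5 × 29
gcd(35, 155, 145) = 5.
walnuts per bundle = 35 / 5 = 7.

7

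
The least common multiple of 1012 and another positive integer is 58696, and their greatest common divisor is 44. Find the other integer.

2552

gcd × lcm = product of the two integers, so the other integer is (44 × 58696) / 1012 = 2552.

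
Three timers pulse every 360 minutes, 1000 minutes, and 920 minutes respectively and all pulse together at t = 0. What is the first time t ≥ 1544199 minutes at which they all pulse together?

Joint pulses occur at multiples of LCM(360, 1000, 920).
360 = 2^3 × 3^2 × 5
1000 = 2^3 × 5^3
920 = 2^3 × 5 × 23
LCM(360, 1000, 920) = 2^3 × 3^2 × 5^3 × 23 = 207000.
Smallest multiple of 207000 that is ≥ 1544199: ⌈1544199/207000⌉ × 207000 = 8 × 207000 = 1656000.

1656000 minutes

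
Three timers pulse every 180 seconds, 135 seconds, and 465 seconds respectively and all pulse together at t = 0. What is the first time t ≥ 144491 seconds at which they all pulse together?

Joint pulses occur at multiples of LCM(180, 135, 465).
180 = 2^2 × 3^2 × 5
135 = 3^3 × 5
465 = 3 × 5 × 31
LCM(180, 135, 465) = 2^2 × 3^3 × 5 × 31 = 16740.
Smallest multiple of 16740 that is ≥ 144491: ⌈144491/16740⌉ × 16740 = 9 × 16740 = 150660.

150660 seconds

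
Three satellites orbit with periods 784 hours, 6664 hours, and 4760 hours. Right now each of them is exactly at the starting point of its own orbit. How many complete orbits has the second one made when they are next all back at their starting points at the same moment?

The first common completion time is the LCM of the periods.
784 = 2^4 × 7^2
6664 = 2^3 × 7^2 × 17
4760 = 2^3 × 5 × 7 × 17
LCM(784, 6664, 4760) = 2^4 × 5 × 7^2 × 17 = 66640.
Orbits for period 6664: 66640 / 6664 = 10.

10 orbits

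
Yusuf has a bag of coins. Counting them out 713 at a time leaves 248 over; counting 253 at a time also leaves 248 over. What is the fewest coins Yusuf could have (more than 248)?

8091

N − 248 must be a common multiple of 713 and 253.
713 = 23 × 31
253 = 11 × 23
LCM(713, 253) = 11 × 23 × 31 = 7843.
Smallest N > 248 is LCM + 248 = 7843 + 248 = 8091.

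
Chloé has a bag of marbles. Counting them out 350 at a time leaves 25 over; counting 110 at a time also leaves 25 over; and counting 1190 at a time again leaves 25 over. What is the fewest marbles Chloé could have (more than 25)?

N − 25 must be a common multiple of 350, 110, and 1190.
350 = 2 × 5^2 × 7
110 = 2 × 5 × 11
1190 = 2 × 5 × 7 × 17
LCM(350, 110, 1190) = 2 × 5^2 × 7 × 11 × 17 = 65450.
Smallest N > 25 is LCM + 25 = 65450 + 25 = 65475.

65475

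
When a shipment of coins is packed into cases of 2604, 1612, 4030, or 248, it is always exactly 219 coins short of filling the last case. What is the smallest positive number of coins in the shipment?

338301

Being 219 short of a full case of size k means N ≡ −219 (mod k), i.e. N + 219 is a multiple of each size.
2604 = 2^2 × 3 × 7 × 31
1612 = 2^2 × 13 × 31
4030 = 2 × 5 × 13 × 31
248 = 2^3 × 31
LCM(2604, 1612, 4030, 248) = 2^3 × 3 × 5 × 7 × 13 × 31 = 338520.
Smallest positive N is 338520 − 219 = 338301.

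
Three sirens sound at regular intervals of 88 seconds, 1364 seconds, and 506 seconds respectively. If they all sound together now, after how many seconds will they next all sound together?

We need the least common multiple of the intervals.
88 = 2^3 × 11
1364 = 2^2 × 11 × 31
506 = 2 × 11 × 23
LCM(88, 1364, 506) = 2^3 × 11 × 23 × 31 = 62744.

62744 seconds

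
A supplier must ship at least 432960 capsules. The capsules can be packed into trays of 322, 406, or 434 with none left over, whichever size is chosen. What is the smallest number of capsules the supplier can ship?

578956

The number of capsules must be a common multiple of 322, 406, and 434, so a multiple of their LCM.
322 = 2 × 7 × 23
406 = 2 × 7 × 29
434 = 2 × 7 × 31
LCM(322, 406, 434) = 2 × 7 × 23 × 29 × 31 = 289478.
Smallest multiple of 289478 that is ≥ 432960: ⌈432960/289478⌉ × 289478 = 2 × 289478 = 578956.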